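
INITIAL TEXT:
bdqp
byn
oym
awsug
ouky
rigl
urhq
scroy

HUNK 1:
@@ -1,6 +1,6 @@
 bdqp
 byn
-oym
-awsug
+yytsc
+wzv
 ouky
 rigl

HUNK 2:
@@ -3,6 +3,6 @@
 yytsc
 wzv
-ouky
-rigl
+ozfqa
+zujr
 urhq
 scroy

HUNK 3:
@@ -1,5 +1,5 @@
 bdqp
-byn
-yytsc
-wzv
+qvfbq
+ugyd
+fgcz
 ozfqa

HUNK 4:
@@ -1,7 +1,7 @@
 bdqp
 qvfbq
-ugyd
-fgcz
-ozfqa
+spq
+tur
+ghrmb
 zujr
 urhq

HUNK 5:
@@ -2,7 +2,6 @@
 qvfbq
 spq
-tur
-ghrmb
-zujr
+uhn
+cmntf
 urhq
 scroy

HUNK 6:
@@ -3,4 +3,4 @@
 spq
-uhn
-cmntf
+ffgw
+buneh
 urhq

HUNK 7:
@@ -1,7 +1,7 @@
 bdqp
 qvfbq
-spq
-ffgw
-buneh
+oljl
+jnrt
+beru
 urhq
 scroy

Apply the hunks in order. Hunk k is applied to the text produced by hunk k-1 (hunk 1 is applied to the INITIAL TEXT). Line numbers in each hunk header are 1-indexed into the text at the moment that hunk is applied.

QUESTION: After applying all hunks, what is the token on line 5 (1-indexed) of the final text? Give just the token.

Answer: beru

Derivation:
Hunk 1: at line 1 remove [oym,awsug] add [yytsc,wzv] -> 8 lines: bdqp byn yytsc wzv ouky rigl urhq scroy
Hunk 2: at line 3 remove [ouky,rigl] add [ozfqa,zujr] -> 8 lines: bdqp byn yytsc wzv ozfqa zujr urhq scroy
Hunk 3: at line 1 remove [byn,yytsc,wzv] add [qvfbq,ugyd,fgcz] -> 8 lines: bdqp qvfbq ugyd fgcz ozfqa zujr urhq scroy
Hunk 4: at line 1 remove [ugyd,fgcz,ozfqa] add [spq,tur,ghrmb] -> 8 lines: bdqp qvfbq spq tur ghrmb zujr urhq scroy
Hunk 5: at line 2 remove [tur,ghrmb,zujr] add [uhn,cmntf] -> 7 lines: bdqp qvfbq spq uhn cmntf urhq scroy
Hunk 6: at line 3 remove [uhn,cmntf] add [ffgw,buneh] -> 7 lines: bdqp qvfbq spq ffgw buneh urhq scroy
Hunk 7: at line 1 remove [spq,ffgw,buneh] add [oljl,jnrt,beru] -> 7 lines: bdqp qvfbq oljl jnrt beru urhq scroy
Final line 5: beru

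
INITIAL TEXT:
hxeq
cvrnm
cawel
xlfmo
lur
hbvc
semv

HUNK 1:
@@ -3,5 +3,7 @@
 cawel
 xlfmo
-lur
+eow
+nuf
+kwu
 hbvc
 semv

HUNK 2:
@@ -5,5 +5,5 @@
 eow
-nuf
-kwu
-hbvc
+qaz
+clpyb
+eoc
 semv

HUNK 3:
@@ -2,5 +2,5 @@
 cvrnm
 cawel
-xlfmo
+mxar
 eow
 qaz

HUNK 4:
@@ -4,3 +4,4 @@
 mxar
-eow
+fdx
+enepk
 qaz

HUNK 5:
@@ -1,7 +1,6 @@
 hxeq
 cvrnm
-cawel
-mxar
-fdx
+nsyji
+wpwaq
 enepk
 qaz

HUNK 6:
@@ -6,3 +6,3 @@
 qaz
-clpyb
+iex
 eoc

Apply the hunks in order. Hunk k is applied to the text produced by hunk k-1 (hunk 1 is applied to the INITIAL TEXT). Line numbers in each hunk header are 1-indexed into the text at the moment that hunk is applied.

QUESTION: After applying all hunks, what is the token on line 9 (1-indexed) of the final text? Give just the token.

Hunk 1: at line 3 remove [lur] add [eow,nuf,kwu] -> 9 lines: hxeq cvrnm cawel xlfmo eow nuf kwu hbvc semv
Hunk 2: at line 5 remove [nuf,kwu,hbvc] add [qaz,clpyb,eoc] -> 9 lines: hxeq cvrnm cawel xlfmo eow qaz clpyb eoc semv
Hunk 3: at line 2 remove [xlfmo] add [mxar] -> 9 lines: hxeq cvrnm cawel mxar eow qaz clpyb eoc semv
Hunk 4: at line 4 remove [eow] add [fdx,enepk] -> 10 lines: hxeq cvrnm cawel mxar fdx enepk qaz clpyb eoc semv
Hunk 5: at line 1 remove [cawel,mxar,fdx] add [nsyji,wpwaq] -> 9 lines: hxeq cvrnm nsyji wpwaq enepk qaz clpyb eoc semv
Hunk 6: at line 6 remove [clpyb] add [iex] -> 9 lines: hxeq cvrnm nsyji wpwaq enepk qaz iex eoc semv
Final line 9: semv

Answer: semv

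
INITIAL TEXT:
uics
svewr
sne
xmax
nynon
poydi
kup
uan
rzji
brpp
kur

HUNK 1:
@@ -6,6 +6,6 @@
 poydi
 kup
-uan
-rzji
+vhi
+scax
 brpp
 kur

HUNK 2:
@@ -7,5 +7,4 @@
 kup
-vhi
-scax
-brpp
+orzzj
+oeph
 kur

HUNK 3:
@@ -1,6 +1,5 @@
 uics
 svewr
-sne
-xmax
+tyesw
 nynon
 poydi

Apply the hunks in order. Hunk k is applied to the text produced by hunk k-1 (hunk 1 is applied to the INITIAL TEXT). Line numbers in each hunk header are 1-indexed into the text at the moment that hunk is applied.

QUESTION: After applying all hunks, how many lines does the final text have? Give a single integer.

Hunk 1: at line 6 remove [uan,rzji] add [vhi,scax] -> 11 lines: uics svewr sne xmax nynon poydi kup vhi scax brpp kur
Hunk 2: at line 7 remove [vhi,scax,brpp] add [orzzj,oeph] -> 10 lines: uics svewr sne xmax nynon poydi kup orzzj oeph kur
Hunk 3: at line 1 remove [sne,xmax] add [tyesw] -> 9 lines: uics svewr tyesw nynon poydi kup orzzj oeph kur
Final line count: 9

Answer: 9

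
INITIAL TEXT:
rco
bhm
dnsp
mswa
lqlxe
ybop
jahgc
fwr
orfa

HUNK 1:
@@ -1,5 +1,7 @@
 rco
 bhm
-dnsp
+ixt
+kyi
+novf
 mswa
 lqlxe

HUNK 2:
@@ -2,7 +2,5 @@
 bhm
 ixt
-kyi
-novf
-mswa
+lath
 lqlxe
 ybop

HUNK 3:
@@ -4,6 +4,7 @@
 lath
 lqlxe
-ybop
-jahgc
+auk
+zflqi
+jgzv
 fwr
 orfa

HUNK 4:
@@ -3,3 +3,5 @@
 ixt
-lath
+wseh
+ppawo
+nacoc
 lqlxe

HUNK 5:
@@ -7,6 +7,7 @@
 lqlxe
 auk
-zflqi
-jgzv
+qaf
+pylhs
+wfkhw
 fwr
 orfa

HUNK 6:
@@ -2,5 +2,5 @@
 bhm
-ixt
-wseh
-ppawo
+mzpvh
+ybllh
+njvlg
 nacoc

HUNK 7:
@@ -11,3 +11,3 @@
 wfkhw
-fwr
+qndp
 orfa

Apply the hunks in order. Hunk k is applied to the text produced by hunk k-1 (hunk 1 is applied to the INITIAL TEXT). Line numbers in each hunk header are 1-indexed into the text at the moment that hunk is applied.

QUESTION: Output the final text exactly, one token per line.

Answer: rco
bhm
mzpvh
ybllh
njvlg
nacoc
lqlxe
auk
qaf
pylhs
wfkhw
qndp
orfa

Derivation:
Hunk 1: at line 1 remove [dnsp] add [ixt,kyi,novf] -> 11 lines: rco bhm ixt kyi novf mswa lqlxe ybop jahgc fwr orfa
Hunk 2: at line 2 remove [kyi,novf,mswa] add [lath] -> 9 lines: rco bhm ixt lath lqlxe ybop jahgc fwr orfa
Hunk 3: at line 4 remove [ybop,jahgc] add [auk,zflqi,jgzv] -> 10 lines: rco bhm ixt lath lqlxe auk zflqi jgzv fwr orfa
Hunk 4: at line 3 remove [lath] add [wseh,ppawo,nacoc] -> 12 lines: rco bhm ixt wseh ppawo nacoc lqlxe auk zflqi jgzv fwr orfa
Hunk 5: at line 7 remove [zflqi,jgzv] add [qaf,pylhs,wfkhw] -> 13 lines: rco bhm ixt wseh ppawo nacoc lqlxe auk qaf pylhs wfkhw fwr orfa
Hunk 6: at line 2 remove [ixt,wseh,ppawo] add [mzpvh,ybllh,njvlg] -> 13 lines: rco bhm mzpvh ybllh njvlg nacoc lqlxe auk qaf pylhs wfkhw fwr orfa
Hunk 7: at line 11 remove [fwr] add [qndp] -> 13 lines: rco bhm mzpvh ybllh njvlg nacoc lqlxe auk qaf pylhs wfkhw qndp orfa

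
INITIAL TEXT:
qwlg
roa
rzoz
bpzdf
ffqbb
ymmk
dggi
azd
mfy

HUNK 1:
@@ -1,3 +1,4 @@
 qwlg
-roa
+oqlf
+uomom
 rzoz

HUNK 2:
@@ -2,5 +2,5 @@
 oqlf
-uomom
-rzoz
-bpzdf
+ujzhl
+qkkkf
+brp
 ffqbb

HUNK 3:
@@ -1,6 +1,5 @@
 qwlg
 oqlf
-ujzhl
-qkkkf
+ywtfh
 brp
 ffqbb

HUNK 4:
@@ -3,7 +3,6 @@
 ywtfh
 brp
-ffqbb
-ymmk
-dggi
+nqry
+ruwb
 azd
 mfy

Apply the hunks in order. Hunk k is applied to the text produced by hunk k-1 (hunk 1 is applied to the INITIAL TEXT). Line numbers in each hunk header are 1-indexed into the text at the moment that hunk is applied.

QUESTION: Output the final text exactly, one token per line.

Answer: qwlg
oqlf
ywtfh
brp
nqry
ruwb
azd
mfy

Derivation:
Hunk 1: at line 1 remove [roa] add [oqlf,uomom] -> 10 lines: qwlg oqlf uomom rzoz bpzdf ffqbb ymmk dggi azd mfy
Hunk 2: at line 2 remove [uomom,rzoz,bpzdf] add [ujzhl,qkkkf,brp] -> 10 lines: qwlg oqlf ujzhl qkkkf brp ffqbb ymmk dggi azd mfy
Hunk 3: at line 1 remove [ujzhl,qkkkf] add [ywtfh] -> 9 lines: qwlg oqlf ywtfh brp ffqbb ymmk dggi azd mfy
Hunk 4: at line 3 remove [ffqbb,ymmk,dggi] add [nqry,ruwb] -> 8 lines: qwlg oqlf ywtfh brp nqry ruwb azd mfy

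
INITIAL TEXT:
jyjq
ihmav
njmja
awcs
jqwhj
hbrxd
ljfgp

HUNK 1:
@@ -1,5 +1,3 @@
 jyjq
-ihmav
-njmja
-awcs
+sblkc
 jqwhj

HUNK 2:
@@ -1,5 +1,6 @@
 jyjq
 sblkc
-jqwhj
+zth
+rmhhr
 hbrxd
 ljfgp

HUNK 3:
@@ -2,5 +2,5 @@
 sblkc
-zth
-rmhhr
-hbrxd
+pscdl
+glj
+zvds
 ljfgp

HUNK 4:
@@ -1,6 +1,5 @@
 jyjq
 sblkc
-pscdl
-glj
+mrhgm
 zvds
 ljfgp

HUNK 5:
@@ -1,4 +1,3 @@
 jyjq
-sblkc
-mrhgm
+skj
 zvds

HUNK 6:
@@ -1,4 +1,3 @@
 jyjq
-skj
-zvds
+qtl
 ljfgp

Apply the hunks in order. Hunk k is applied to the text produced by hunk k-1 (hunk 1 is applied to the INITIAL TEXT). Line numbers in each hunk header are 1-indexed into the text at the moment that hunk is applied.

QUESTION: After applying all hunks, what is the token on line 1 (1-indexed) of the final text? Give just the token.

Hunk 1: at line 1 remove [ihmav,njmja,awcs] add [sblkc] -> 5 lines: jyjq sblkc jqwhj hbrxd ljfgp
Hunk 2: at line 1 remove [jqwhj] add [zth,rmhhr] -> 6 lines: jyjq sblkc zth rmhhr hbrxd ljfgp
Hunk 3: at line 2 remove [zth,rmhhr,hbrxd] add [pscdl,glj,zvds] -> 6 lines: jyjq sblkc pscdl glj zvds ljfgp
Hunk 4: at line 1 remove [pscdl,glj] add [mrhgm] -> 5 lines: jyjq sblkc mrhgm zvds ljfgp
Hunk 5: at line 1 remove [sblkc,mrhgm] add [skj] -> 4 lines: jyjq skj zvds ljfgp
Hunk 6: at line 1 remove [skj,zvds] add [qtl] -> 3 lines: jyjq qtl ljfgp
Final line 1: jyjq

Answer: jyjq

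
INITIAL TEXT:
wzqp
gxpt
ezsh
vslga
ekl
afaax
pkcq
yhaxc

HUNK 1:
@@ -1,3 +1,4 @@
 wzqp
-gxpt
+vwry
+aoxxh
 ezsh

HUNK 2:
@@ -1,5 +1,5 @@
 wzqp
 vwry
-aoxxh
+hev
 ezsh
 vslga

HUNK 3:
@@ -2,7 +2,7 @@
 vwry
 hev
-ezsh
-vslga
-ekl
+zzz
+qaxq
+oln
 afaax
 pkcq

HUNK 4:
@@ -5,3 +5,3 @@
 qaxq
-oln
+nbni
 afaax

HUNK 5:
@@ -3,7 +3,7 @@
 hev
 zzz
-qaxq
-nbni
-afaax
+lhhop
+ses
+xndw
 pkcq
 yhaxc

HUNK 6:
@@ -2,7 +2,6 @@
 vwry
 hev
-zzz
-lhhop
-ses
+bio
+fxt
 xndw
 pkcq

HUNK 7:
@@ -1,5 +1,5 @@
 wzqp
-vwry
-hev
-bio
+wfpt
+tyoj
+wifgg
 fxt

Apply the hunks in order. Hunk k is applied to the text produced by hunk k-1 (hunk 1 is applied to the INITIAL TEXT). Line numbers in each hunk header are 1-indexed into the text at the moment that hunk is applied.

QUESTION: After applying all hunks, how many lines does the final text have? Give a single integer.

Answer: 8

Derivation:
Hunk 1: at line 1 remove [gxpt] add [vwry,aoxxh] -> 9 lines: wzqp vwry aoxxh ezsh vslga ekl afaax pkcq yhaxc
Hunk 2: at line 1 remove [aoxxh] add [hev] -> 9 lines: wzqp vwry hev ezsh vslga ekl afaax pkcq yhaxc
Hunk 3: at line 2 remove [ezsh,vslga,ekl] add [zzz,qaxq,oln] -> 9 lines: wzqp vwry hev zzz qaxq oln afaax pkcq yhaxc
Hunk 4: at line 5 remove [oln] add [nbni] -> 9 lines: wzqp vwry hev zzz qaxq nbni afaax pkcq yhaxc
Hunk 5: at line 3 remove [qaxq,nbni,afaax] add [lhhop,ses,xndw] -> 9 lines: wzqp vwry hev zzz lhhop ses xndw pkcq yhaxc
Hunk 6: at line 2 remove [zzz,lhhop,ses] add [bio,fxt] -> 8 lines: wzqp vwry hev bio fxt xndw pkcq yhaxc
Hunk 7: at line 1 remove [vwry,hev,bio] add [wfpt,tyoj,wifgg] -> 8 lines: wzqp wfpt tyoj wifgg fxt xndw pkcq yhaxc
Final line count: 8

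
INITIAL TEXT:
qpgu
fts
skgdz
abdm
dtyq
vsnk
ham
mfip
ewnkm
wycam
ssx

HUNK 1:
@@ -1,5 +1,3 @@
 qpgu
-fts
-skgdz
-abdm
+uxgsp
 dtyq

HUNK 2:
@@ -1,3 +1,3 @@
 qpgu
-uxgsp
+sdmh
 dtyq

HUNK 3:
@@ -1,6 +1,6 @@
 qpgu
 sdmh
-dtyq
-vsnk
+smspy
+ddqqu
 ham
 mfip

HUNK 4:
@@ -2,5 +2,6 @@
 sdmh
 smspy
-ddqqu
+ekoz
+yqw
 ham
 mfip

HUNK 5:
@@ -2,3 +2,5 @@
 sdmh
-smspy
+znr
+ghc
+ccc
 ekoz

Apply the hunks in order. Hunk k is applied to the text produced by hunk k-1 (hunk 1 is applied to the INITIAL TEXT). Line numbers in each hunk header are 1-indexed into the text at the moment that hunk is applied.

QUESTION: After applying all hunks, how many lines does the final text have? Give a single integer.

Hunk 1: at line 1 remove [fts,skgdz,abdm] add [uxgsp] -> 9 lines: qpgu uxgsp dtyq vsnk ham mfip ewnkm wycam ssx
Hunk 2: at line 1 remove [uxgsp] add [sdmh] -> 9 lines: qpgu sdmh dtyq vsnk ham mfip ewnkm wycam ssx
Hunk 3: at line 1 remove [dtyq,vsnk] add [smspy,ddqqu] -> 9 lines: qpgu sdmh smspy ddqqu ham mfip ewnkm wycam ssx
Hunk 4: at line 2 remove [ddqqu] add [ekoz,yqw] -> 10 lines: qpgu sdmh smspy ekoz yqw ham mfip ewnkm wycam ssx
Hunk 5: at line 2 remove [smspy] add [znr,ghc,ccc] -> 12 lines: qpgu sdmh znr ghc ccc ekoz yqw ham mfip ewnkm wycam ssx
Final line count: 12

Answer: 12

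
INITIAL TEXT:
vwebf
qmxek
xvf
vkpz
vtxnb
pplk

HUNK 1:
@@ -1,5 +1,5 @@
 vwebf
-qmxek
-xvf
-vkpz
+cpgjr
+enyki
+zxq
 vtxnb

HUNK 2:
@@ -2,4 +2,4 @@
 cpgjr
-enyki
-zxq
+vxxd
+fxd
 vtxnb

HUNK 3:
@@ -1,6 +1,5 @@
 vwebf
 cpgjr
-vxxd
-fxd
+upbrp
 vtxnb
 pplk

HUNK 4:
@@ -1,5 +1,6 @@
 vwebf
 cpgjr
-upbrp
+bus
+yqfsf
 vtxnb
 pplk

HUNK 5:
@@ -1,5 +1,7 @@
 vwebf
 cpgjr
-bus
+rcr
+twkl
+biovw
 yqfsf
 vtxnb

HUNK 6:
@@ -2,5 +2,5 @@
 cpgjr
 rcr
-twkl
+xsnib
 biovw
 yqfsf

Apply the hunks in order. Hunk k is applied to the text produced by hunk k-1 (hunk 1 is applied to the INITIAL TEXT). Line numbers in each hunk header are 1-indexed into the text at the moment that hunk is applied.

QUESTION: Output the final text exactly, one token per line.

Hunk 1: at line 1 remove [qmxek,xvf,vkpz] add [cpgjr,enyki,zxq] -> 6 lines: vwebf cpgjr enyki zxq vtxnb pplk
Hunk 2: at line 2 remove [enyki,zxq] add [vxxd,fxd] -> 6 lines: vwebf cpgjr vxxd fxd vtxnb pplk
Hunk 3: at line 1 remove [vxxd,fxd] add [upbrp] -> 5 lines: vwebf cpgjr upbrp vtxnb pplk
Hunk 4: at line 1 remove [upbrp] add [bus,yqfsf] -> 6 lines: vwebf cpgjr bus yqfsf vtxnb pplk
Hunk 5: at line 1 remove [bus] add [rcr,twkl,biovw] -> 8 lines: vwebf cpgjr rcr twkl biovw yqfsf vtxnb pplk
Hunk 6: at line 2 remove [twkl] add [xsnib] -> 8 lines: vwebf cpgjr rcr xsnib biovw yqfsf vtxnb pplk

Answer: vwebf
cpgjr
rcr
xsnib
biovw
yqfsf
vtxnb
pplk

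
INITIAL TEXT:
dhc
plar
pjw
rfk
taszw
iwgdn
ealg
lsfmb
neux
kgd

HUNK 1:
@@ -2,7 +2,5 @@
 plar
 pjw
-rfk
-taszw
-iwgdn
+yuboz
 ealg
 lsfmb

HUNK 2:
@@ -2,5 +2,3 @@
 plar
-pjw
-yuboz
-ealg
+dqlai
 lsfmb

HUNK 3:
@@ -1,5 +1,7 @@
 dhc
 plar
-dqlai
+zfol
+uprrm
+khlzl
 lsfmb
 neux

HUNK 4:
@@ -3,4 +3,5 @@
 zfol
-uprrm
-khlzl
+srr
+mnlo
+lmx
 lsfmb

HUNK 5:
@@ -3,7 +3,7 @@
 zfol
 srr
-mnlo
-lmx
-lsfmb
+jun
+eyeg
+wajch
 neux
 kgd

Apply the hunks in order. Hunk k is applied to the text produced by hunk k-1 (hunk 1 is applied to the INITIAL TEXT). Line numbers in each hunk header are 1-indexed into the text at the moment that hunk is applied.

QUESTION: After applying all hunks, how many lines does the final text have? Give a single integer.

Hunk 1: at line 2 remove [rfk,taszw,iwgdn] add [yuboz] -> 8 lines: dhc plar pjw yuboz ealg lsfmb neux kgd
Hunk 2: at line 2 remove [pjw,yuboz,ealg] add [dqlai] -> 6 lines: dhc plar dqlai lsfmb neux kgd
Hunk 3: at line 1 remove [dqlai] add [zfol,uprrm,khlzl] -> 8 lines: dhc plar zfol uprrm khlzl lsfmb neux kgd
Hunk 4: at line 3 remove [uprrm,khlzl] add [srr,mnlo,lmx] -> 9 lines: dhc plar zfol srr mnlo lmx lsfmb neux kgd
Hunk 5: at line 3 remove [mnlo,lmx,lsfmb] add [jun,eyeg,wajch] -> 9 lines: dhc plar zfol srr jun eyeg wajch neux kgd
Final line count: 9

Answer: 9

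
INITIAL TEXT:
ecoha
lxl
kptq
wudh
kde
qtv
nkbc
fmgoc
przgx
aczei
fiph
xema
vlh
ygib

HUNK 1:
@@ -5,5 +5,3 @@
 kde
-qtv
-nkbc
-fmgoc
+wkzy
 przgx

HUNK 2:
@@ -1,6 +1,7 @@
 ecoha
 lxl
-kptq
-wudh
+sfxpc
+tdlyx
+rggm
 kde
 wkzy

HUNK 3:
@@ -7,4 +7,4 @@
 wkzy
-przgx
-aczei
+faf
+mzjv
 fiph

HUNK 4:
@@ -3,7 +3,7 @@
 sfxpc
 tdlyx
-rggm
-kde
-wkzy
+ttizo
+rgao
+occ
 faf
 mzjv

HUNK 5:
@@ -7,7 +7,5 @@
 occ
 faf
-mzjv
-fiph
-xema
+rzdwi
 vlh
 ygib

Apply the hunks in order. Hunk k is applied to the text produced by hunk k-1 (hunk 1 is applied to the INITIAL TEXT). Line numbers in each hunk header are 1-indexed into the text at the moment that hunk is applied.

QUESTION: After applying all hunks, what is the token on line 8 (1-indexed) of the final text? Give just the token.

Hunk 1: at line 5 remove [qtv,nkbc,fmgoc] add [wkzy] -> 12 lines: ecoha lxl kptq wudh kde wkzy przgx aczei fiph xema vlh ygib
Hunk 2: at line 1 remove [kptq,wudh] add [sfxpc,tdlyx,rggm] -> 13 lines: ecoha lxl sfxpc tdlyx rggm kde wkzy przgx aczei fiph xema vlh ygib
Hunk 3: at line 7 remove [przgx,aczei] add [faf,mzjv] -> 13 lines: ecoha lxl sfxpc tdlyx rggm kde wkzy faf mzjv fiph xema vlh ygib
Hunk 4: at line 3 remove [rggm,kde,wkzy] add [ttizo,rgao,occ] -> 13 lines: ecoha lxl sfxpc tdlyx ttizo rgao occ faf mzjv fiph xema vlh ygib
Hunk 5: at line 7 remove [mzjv,fiph,xema] add [rzdwi] -> 11 lines: ecoha lxl sfxpc tdlyx ttizo rgao occ faf rzdwi vlh ygib
Final line 8: faf

Answer: faf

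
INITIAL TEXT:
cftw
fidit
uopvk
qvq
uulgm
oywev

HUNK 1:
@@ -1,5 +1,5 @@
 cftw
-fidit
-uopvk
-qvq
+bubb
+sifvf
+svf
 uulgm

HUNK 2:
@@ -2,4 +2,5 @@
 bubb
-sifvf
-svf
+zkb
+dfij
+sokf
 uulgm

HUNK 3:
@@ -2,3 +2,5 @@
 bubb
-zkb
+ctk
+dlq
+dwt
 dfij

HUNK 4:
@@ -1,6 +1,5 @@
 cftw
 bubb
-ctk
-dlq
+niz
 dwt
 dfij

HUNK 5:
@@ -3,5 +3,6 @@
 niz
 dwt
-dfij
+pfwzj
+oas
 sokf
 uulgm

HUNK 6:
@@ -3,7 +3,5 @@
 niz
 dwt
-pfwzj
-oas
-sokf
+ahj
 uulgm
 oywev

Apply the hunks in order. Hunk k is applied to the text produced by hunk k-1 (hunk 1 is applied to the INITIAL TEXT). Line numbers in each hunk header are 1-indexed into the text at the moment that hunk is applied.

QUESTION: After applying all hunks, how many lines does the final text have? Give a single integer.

Answer: 7

Derivation:
Hunk 1: at line 1 remove [fidit,uopvk,qvq] add [bubb,sifvf,svf] -> 6 lines: cftw bubb sifvf svf uulgm oywev
Hunk 2: at line 2 remove [sifvf,svf] add [zkb,dfij,sokf] -> 7 lines: cftw bubb zkb dfij sokf uulgm oywev
Hunk 3: at line 2 remove [zkb] add [ctk,dlq,dwt] -> 9 lines: cftw bubb ctk dlq dwt dfij sokf uulgm oywev
Hunk 4: at line 1 remove [ctk,dlq] add [niz] -> 8 lines: cftw bubb niz dwt dfij sokf uulgm oywev
Hunk 5: at line 3 remove [dfij] add [pfwzj,oas] -> 9 lines: cftw bubb niz dwt pfwzj oas sokf uulgm oywev
Hunk 6: at line 3 remove [pfwzj,oas,sokf] add [ahj] -> 7 lines: cftw bubb niz dwt ahj uulgm oywev
Final line count: 7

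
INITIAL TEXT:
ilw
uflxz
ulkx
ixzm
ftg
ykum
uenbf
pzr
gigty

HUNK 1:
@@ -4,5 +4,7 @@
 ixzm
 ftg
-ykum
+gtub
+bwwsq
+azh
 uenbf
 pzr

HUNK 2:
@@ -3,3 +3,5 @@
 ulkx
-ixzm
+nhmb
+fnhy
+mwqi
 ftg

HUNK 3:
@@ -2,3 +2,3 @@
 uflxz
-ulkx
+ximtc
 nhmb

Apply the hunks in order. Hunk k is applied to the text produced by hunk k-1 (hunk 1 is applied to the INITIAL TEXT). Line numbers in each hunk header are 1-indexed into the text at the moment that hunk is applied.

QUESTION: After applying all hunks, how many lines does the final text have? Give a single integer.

Hunk 1: at line 4 remove [ykum] add [gtub,bwwsq,azh] -> 11 lines: ilw uflxz ulkx ixzm ftg gtub bwwsq azh uenbf pzr gigty
Hunk 2: at line 3 remove [ixzm] add [nhmb,fnhy,mwqi] -> 13 lines: ilw uflxz ulkx nhmb fnhy mwqi ftg gtub bwwsq azh uenbf pzr gigty
Hunk 3: at line 2 remove [ulkx] add [ximtc] -> 13 lines: ilw uflxz ximtc nhmb fnhy mwqi ftg gtub bwwsq azh uenbf pzr gigty
Final line count: 13

Answer: 13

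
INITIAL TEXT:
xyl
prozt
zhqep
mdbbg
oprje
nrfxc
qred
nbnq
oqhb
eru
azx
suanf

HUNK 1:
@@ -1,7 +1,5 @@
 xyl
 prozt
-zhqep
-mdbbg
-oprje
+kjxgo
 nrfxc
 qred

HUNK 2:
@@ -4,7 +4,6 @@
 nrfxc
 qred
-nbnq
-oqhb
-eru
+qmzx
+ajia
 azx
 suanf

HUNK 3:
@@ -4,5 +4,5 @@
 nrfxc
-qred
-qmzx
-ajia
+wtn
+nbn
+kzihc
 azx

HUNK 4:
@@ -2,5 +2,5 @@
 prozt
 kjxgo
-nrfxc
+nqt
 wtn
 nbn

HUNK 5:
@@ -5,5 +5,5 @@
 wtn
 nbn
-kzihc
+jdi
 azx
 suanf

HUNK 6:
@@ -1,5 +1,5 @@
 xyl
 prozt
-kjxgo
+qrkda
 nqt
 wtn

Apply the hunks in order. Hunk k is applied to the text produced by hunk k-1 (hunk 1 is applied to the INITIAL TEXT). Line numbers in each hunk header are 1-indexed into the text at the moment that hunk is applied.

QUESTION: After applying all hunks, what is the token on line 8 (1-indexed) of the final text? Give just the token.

Hunk 1: at line 1 remove [zhqep,mdbbg,oprje] add [kjxgo] -> 10 lines: xyl prozt kjxgo nrfxc qred nbnq oqhb eru azx suanf
Hunk 2: at line 4 remove [nbnq,oqhb,eru] add [qmzx,ajia] -> 9 lines: xyl prozt kjxgo nrfxc qred qmzx ajia azx suanf
Hunk 3: at line 4 remove [qred,qmzx,ajia] add [wtn,nbn,kzihc] -> 9 lines: xyl prozt kjxgo nrfxc wtn nbn kzihc azx suanf
Hunk 4: at line 2 remove [nrfxc] add [nqt] -> 9 lines: xyl prozt kjxgo nqt wtn nbn kzihc azx suanf
Hunk 5: at line 5 remove [kzihc] add [jdi] -> 9 lines: xyl prozt kjxgo nqt wtn nbn jdi azx suanf
Hunk 6: at line 1 remove [kjxgo] add [qrkda] -> 9 lines: xyl prozt qrkda nqt wtn nbn jdi azx suanf
Final line 8: azx

Answer: azx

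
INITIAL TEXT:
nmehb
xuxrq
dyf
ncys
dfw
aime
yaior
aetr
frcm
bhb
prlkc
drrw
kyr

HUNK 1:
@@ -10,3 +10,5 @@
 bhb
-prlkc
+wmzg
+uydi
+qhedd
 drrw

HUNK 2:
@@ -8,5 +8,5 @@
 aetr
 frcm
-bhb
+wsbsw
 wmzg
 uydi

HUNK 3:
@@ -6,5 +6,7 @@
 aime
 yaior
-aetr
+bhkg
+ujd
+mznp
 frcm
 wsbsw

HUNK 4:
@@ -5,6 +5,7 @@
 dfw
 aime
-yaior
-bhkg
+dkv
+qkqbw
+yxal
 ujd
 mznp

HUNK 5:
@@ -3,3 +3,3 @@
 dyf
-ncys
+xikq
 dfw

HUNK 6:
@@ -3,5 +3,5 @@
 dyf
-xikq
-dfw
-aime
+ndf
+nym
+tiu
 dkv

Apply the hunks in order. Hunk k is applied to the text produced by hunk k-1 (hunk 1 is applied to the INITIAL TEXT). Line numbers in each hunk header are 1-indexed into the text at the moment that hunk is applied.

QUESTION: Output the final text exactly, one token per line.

Answer: nmehb
xuxrq
dyf
ndf
nym
tiu
dkv
qkqbw
yxal
ujd
mznp
frcm
wsbsw
wmzg
uydi
qhedd
drrw
kyr

Derivation:
Hunk 1: at line 10 remove [prlkc] add [wmzg,uydi,qhedd] -> 15 lines: nmehb xuxrq dyf ncys dfw aime yaior aetr frcm bhb wmzg uydi qhedd drrw kyr
Hunk 2: at line 8 remove [bhb] add [wsbsw] -> 15 lines: nmehb xuxrq dyf ncys dfw aime yaior aetr frcm wsbsw wmzg uydi qhedd drrw kyr
Hunk 3: at line 6 remove [aetr] add [bhkg,ujd,mznp] -> 17 lines: nmehb xuxrq dyf ncys dfw aime yaior bhkg ujd mznp frcm wsbsw wmzg uydi qhedd drrw kyr
Hunk 4: at line 5 remove [yaior,bhkg] add [dkv,qkqbw,yxal] -> 18 lines: nmehb xuxrq dyf ncys dfw aime dkv qkqbw yxal ujd mznp frcm wsbsw wmzg uydi qhedd drrw kyr
Hunk 5: at line 3 remove [ncys] add [xikq] -> 18 lines: nmehb xuxrq dyf xikq dfw aime dkv qkqbw yxal ujd mznp frcm wsbsw wmzg uydi qhedd drrw kyr
Hunk 6: at line 3 remove [xikq,dfw,aime] add [ndf,nym,tiu] -> 18 lines: nmehb xuxrq dyf ndf nym tiu dkv qkqbw yxal ujd mznp frcm wsbsw wmzg uydi qhedd drrw kyr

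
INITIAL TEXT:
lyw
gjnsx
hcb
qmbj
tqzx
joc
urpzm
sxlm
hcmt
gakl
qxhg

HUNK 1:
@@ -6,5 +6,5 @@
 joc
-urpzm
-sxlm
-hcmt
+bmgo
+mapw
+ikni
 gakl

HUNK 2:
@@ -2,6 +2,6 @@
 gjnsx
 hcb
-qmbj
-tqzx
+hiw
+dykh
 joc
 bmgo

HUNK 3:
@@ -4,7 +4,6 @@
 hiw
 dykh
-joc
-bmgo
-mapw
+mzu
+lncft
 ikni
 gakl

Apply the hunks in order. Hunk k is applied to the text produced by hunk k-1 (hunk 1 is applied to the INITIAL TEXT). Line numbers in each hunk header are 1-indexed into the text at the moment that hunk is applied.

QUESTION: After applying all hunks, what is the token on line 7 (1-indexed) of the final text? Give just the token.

Answer: lncft

Derivation:
Hunk 1: at line 6 remove [urpzm,sxlm,hcmt] add [bmgo,mapw,ikni] -> 11 lines: lyw gjnsx hcb qmbj tqzx joc bmgo mapw ikni gakl qxhg
Hunk 2: at line 2 remove [qmbj,tqzx] add [hiw,dykh] -> 11 lines: lyw gjnsx hcb hiw dykh joc bmgo mapw ikni gakl qxhg
Hunk 3: at line 4 remove [joc,bmgo,mapw] add [mzu,lncft] -> 10 lines: lyw gjnsx hcb hiw dykh mzu lncft ikni gakl qxhg
Final line 7: lncft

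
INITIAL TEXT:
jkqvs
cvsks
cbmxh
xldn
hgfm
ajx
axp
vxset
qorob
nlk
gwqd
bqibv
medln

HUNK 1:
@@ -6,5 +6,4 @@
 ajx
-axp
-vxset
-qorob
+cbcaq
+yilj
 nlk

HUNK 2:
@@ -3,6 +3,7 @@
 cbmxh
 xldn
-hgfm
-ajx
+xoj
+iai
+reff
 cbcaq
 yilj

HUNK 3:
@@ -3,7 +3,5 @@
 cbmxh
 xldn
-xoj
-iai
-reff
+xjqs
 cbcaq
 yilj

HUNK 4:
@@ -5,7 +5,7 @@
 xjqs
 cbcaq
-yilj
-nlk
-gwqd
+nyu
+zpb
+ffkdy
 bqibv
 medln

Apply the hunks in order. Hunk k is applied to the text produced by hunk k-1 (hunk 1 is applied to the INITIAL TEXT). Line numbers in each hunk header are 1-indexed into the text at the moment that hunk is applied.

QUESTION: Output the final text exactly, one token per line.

Answer: jkqvs
cvsks
cbmxh
xldn
xjqs
cbcaq
nyu
zpb
ffkdy
bqibv
medln

Derivation:
Hunk 1: at line 6 remove [axp,vxset,qorob] add [cbcaq,yilj] -> 12 lines: jkqvs cvsks cbmxh xldn hgfm ajx cbcaq yilj nlk gwqd bqibv medln
Hunk 2: at line 3 remove [hgfm,ajx] add [xoj,iai,reff] -> 13 lines: jkqvs cvsks cbmxh xldn xoj iai reff cbcaq yilj nlk gwqd bqibv medln
Hunk 3: at line 3 remove [xoj,iai,reff] add [xjqs] -> 11 lines: jkqvs cvsks cbmxh xldn xjqs cbcaq yilj nlk gwqd bqibv medln
Hunk 4: at line 5 remove [yilj,nlk,gwqd] add [nyu,zpb,ffkdy] -> 11 lines: jkqvs cvsks cbmxh xldn xjqs cbcaq nyu zpb ffkdy bqibv medln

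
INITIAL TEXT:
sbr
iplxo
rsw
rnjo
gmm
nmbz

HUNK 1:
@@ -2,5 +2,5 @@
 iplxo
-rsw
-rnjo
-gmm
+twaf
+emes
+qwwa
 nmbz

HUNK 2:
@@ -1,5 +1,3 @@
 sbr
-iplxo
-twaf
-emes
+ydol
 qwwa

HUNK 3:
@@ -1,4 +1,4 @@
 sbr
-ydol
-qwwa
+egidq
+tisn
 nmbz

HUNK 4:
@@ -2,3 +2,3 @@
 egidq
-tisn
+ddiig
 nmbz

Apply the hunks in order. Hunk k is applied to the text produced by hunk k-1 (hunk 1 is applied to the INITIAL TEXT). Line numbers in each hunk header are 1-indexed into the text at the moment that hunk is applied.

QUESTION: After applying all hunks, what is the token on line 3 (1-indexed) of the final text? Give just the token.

Hunk 1: at line 2 remove [rsw,rnjo,gmm] add [twaf,emes,qwwa] -> 6 lines: sbr iplxo twaf emes qwwa nmbz
Hunk 2: at line 1 remove [iplxo,twaf,emes] add [ydol] -> 4 lines: sbr ydol qwwa nmbz
Hunk 3: at line 1 remove [ydol,qwwa] add [egidq,tisn] -> 4 lines: sbr egidq tisn nmbz
Hunk 4: at line 2 remove [tisn] add [ddiig] -> 4 lines: sbr egidq ddiig nmbz
Final line 3: ddiig

Answer: ddiig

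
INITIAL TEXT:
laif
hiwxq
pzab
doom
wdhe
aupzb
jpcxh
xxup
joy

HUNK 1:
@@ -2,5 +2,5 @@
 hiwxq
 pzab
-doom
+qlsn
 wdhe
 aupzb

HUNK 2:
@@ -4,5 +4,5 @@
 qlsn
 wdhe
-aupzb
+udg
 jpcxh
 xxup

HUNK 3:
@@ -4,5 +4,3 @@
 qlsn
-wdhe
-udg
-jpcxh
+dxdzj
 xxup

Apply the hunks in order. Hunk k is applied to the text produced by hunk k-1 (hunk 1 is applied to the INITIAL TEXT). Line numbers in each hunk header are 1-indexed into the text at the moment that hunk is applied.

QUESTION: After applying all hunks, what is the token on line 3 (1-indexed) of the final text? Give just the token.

Answer: pzab

Derivation:
Hunk 1: at line 2 remove [doom] add [qlsn] -> 9 lines: laif hiwxq pzab qlsn wdhe aupzb jpcxh xxup joy
Hunk 2: at line 4 remove [aupzb] add [udg] -> 9 lines: laif hiwxq pzab qlsn wdhe udg jpcxh xxup joy
Hunk 3: at line 4 remove [wdhe,udg,jpcxh] add [dxdzj] -> 7 lines: laif hiwxq pzab qlsn dxdzj xxup joy
Final line 3: pzab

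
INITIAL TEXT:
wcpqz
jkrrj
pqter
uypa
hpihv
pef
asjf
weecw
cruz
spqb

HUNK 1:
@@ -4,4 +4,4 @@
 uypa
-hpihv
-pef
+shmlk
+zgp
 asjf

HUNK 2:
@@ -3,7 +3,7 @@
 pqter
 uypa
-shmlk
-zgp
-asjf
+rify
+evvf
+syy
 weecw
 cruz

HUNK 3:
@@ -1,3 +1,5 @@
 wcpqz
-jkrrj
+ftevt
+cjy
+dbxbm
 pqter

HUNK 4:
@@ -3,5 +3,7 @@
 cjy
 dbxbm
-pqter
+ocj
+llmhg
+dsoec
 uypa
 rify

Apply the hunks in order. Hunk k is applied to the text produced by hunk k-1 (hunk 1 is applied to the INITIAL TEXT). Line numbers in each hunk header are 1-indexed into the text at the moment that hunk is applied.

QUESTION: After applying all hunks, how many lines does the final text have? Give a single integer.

Hunk 1: at line 4 remove [hpihv,pef] add [shmlk,zgp] -> 10 lines: wcpqz jkrrj pqter uypa shmlk zgp asjf weecw cruz spqb
Hunk 2: at line 3 remove [shmlk,zgp,asjf] add [rify,evvf,syy] -> 10 lines: wcpqz jkrrj pqter uypa rify evvf syy weecw cruz spqb
Hunk 3: at line 1 remove [jkrrj] add [ftevt,cjy,dbxbm] -> 12 lines: wcpqz ftevt cjy dbxbm pqter uypa rify evvf syy weecw cruz spqb
Hunk 4: at line 3 remove [pqter] add [ocj,llmhg,dsoec] -> 14 lines: wcpqz ftevt cjy dbxbm ocj llmhg dsoec uypa rify evvf syy weecw cruz spqb
Final line count: 14

Answer: 14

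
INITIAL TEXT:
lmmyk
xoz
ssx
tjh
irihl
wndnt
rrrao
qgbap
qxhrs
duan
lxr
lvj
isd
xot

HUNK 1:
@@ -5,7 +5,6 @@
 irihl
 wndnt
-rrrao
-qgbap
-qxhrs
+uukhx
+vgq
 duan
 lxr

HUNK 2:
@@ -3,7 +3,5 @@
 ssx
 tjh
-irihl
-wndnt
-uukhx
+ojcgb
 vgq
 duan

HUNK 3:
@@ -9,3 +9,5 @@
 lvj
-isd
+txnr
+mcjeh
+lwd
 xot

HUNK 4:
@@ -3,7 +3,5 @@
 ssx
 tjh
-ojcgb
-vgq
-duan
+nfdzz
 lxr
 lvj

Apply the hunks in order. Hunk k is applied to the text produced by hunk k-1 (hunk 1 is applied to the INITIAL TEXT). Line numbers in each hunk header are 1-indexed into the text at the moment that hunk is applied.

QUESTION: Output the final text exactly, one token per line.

Hunk 1: at line 5 remove [rrrao,qgbap,qxhrs] add [uukhx,vgq] -> 13 lines: lmmyk xoz ssx tjh irihl wndnt uukhx vgq duan lxr lvj isd xot
Hunk 2: at line 3 remove [irihl,wndnt,uukhx] add [ojcgb] -> 11 lines: lmmyk xoz ssx tjh ojcgb vgq duan lxr lvj isd xot
Hunk 3: at line 9 remove [isd] add [txnr,mcjeh,lwd] -> 13 lines: lmmyk xoz ssx tjh ojcgb vgq duan lxr lvj txnr mcjeh lwd xot
Hunk 4: at line 3 remove [ojcgb,vgq,duan] add [nfdzz] -> 11 lines: lmmyk xoz ssx tjh nfdzz lxr lvj txnr mcjeh lwd xot

Answer: lmmyk
xoz
ssx
tjh
nfdzz
lxr
lvj
txnr
mcjeh
lwd
xot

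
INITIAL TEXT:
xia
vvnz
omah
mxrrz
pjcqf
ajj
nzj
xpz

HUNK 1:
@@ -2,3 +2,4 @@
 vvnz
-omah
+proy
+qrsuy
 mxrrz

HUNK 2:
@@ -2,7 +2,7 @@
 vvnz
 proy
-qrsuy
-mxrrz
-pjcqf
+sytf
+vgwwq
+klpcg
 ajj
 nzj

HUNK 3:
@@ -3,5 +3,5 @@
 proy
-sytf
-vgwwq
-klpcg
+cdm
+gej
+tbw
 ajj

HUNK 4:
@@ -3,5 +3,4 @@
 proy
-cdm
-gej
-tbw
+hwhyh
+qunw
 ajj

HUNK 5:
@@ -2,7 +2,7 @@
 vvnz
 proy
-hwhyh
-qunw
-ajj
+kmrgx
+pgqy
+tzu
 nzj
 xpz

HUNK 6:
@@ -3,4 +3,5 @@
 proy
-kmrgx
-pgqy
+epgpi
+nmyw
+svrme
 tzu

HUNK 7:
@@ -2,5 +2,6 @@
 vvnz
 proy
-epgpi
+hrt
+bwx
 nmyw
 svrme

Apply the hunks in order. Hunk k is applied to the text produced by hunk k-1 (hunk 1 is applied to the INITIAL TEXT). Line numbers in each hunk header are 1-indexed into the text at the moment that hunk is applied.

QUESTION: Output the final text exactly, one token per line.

Hunk 1: at line 2 remove [omah] add [proy,qrsuy] -> 9 lines: xia vvnz proy qrsuy mxrrz pjcqf ajj nzj xpz
Hunk 2: at line 2 remove [qrsuy,mxrrz,pjcqf] add [sytf,vgwwq,klpcg] -> 9 lines: xia vvnz proy sytf vgwwq klpcg ajj nzj xpz
Hunk 3: at line 3 remove [sytf,vgwwq,klpcg] add [cdm,gej,tbw] -> 9 lines: xia vvnz proy cdm gej tbw ajj nzj xpz
Hunk 4: at line 3 remove [cdm,gej,tbw] add [hwhyh,qunw] -> 8 lines: xia vvnz proy hwhyh qunw ajj nzj xpz
Hunk 5: at line 2 remove [hwhyh,qunw,ajj] add [kmrgx,pgqy,tzu] -> 8 lines: xia vvnz proy kmrgx pgqy tzu nzj xpz
Hunk 6: at line 3 remove [kmrgx,pgqy] add [epgpi,nmyw,svrme] -> 9 lines: xia vvnz proy epgpi nmyw svrme tzu nzj xpz
Hunk 7: at line 2 remove [epgpi] add [hrt,bwx] -> 10 lines: xia vvnz proy hrt bwx nmyw svrme tzu nzj xpz

Answer: xia
vvnz
proy
hrt
bwx
nmyw
svrme
tzu
nzj
xpz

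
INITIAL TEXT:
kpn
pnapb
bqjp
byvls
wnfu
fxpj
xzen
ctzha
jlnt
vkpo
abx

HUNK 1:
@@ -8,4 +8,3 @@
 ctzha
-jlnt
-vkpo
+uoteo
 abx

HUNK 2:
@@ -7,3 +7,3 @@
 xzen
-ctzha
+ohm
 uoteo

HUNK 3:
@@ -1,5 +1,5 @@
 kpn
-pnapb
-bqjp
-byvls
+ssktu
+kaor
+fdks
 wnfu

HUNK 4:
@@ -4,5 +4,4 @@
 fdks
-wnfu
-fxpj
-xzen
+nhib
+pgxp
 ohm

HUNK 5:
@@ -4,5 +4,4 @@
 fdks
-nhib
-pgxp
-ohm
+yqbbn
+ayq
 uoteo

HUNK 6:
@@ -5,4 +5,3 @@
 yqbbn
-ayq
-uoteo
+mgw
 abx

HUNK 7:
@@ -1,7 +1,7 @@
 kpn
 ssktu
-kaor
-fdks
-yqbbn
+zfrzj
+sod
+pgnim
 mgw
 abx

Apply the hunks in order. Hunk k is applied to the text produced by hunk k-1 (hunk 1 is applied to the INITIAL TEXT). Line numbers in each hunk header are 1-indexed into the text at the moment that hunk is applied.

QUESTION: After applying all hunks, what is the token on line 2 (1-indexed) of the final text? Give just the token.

Hunk 1: at line 8 remove [jlnt,vkpo] add [uoteo] -> 10 lines: kpn pnapb bqjp byvls wnfu fxpj xzen ctzha uoteo abx
Hunk 2: at line 7 remove [ctzha] add [ohm] -> 10 lines: kpn pnapb bqjp byvls wnfu fxpj xzen ohm uoteo abx
Hunk 3: at line 1 remove [pnapb,bqjp,byvls] add [ssktu,kaor,fdks] -> 10 lines: kpn ssktu kaor fdks wnfu fxpj xzen ohm uoteo abx
Hunk 4: at line 4 remove [wnfu,fxpj,xzen] add [nhib,pgxp] -> 9 lines: kpn ssktu kaor fdks nhib pgxp ohm uoteo abx
Hunk 5: at line 4 remove [nhib,pgxp,ohm] add [yqbbn,ayq] -> 8 lines: kpn ssktu kaor fdks yqbbn ayq uoteo abx
Hunk 6: at line 5 remove [ayq,uoteo] add [mgw] -> 7 lines: kpn ssktu kaor fdks yqbbn mgw abx
Hunk 7: at line 1 remove [kaor,fdks,yqbbn] add [zfrzj,sod,pgnim] -> 7 lines: kpn ssktu zfrzj sod pgnim mgw abx
Final line 2: ssktu

Answer: ssktu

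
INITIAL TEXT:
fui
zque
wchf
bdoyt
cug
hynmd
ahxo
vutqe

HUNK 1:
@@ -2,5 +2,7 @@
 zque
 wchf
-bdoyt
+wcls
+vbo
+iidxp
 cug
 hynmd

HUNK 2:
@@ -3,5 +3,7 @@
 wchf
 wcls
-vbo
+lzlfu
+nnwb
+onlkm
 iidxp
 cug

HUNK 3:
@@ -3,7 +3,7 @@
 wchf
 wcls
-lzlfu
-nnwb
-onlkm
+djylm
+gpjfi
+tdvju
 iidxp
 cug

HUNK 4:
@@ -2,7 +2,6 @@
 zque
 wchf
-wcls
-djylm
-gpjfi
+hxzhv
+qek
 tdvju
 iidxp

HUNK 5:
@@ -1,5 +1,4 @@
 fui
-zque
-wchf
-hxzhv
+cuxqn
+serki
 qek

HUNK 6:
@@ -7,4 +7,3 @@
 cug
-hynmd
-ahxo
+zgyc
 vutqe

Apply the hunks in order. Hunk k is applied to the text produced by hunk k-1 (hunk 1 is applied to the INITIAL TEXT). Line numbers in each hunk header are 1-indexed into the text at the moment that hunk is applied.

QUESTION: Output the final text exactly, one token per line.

Hunk 1: at line 2 remove [bdoyt] add [wcls,vbo,iidxp] -> 10 lines: fui zque wchf wcls vbo iidxp cug hynmd ahxo vutqe
Hunk 2: at line 3 remove [vbo] add [lzlfu,nnwb,onlkm] -> 12 lines: fui zque wchf wcls lzlfu nnwb onlkm iidxp cug hynmd ahxo vutqe
Hunk 3: at line 3 remove [lzlfu,nnwb,onlkm] add [djylm,gpjfi,tdvju] -> 12 lines: fui zque wchf wcls djylm gpjfi tdvju iidxp cug hynmd ahxo vutqe
Hunk 4: at line 2 remove [wcls,djylm,gpjfi] add [hxzhv,qek] -> 11 lines: fui zque wchf hxzhv qek tdvju iidxp cug hynmd ahxo vutqe
Hunk 5: at line 1 remove [zque,wchf,hxzhv] add [cuxqn,serki] -> 10 lines: fui cuxqn serki qek tdvju iidxp cug hynmd ahxo vutqe
Hunk 6: at line 7 remove [hynmd,ahxo] add [zgyc] -> 9 lines: fui cuxqn serki qek tdvju iidxp cug zgyc vutqe

Answer: fui
cuxqn
serki
qek
tdvju
iidxp
cug
zgyc
vutqe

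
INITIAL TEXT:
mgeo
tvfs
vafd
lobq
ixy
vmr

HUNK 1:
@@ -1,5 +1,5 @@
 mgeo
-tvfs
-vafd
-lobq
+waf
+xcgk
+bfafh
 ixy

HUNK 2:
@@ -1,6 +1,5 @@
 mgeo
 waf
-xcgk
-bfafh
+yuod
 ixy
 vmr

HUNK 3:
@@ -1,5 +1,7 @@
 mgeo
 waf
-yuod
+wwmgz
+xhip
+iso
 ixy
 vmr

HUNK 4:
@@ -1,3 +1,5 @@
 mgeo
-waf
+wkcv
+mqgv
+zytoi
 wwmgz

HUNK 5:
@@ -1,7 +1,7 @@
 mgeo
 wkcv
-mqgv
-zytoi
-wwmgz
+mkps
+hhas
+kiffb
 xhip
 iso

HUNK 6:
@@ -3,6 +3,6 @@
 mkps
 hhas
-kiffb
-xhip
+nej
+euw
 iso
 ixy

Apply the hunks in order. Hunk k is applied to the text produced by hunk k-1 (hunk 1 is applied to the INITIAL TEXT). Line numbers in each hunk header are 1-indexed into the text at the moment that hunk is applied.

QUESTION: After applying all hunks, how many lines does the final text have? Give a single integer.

Hunk 1: at line 1 remove [tvfs,vafd,lobq] add [waf,xcgk,bfafh] -> 6 lines: mgeo waf xcgk bfafh ixy vmr
Hunk 2: at line 1 remove [xcgk,bfafh] add [yuod] -> 5 lines: mgeo waf yuod ixy vmr
Hunk 3: at line 1 remove [yuod] add [wwmgz,xhip,iso] -> 7 lines: mgeo waf wwmgz xhip iso ixy vmr
Hunk 4: at line 1 remove [waf] add [wkcv,mqgv,zytoi] -> 9 lines: mgeo wkcv mqgv zytoi wwmgz xhip iso ixy vmr
Hunk 5: at line 1 remove [mqgv,zytoi,wwmgz] add [mkps,hhas,kiffb] -> 9 lines: mgeo wkcv mkps hhas kiffb xhip iso ixy vmr
Hunk 6: at line 3 remove [kiffb,xhip] add [nej,euw] -> 9 lines: mgeo wkcv mkps hhas nej euw iso ixy vmr
Final line count: 9

Answer: 9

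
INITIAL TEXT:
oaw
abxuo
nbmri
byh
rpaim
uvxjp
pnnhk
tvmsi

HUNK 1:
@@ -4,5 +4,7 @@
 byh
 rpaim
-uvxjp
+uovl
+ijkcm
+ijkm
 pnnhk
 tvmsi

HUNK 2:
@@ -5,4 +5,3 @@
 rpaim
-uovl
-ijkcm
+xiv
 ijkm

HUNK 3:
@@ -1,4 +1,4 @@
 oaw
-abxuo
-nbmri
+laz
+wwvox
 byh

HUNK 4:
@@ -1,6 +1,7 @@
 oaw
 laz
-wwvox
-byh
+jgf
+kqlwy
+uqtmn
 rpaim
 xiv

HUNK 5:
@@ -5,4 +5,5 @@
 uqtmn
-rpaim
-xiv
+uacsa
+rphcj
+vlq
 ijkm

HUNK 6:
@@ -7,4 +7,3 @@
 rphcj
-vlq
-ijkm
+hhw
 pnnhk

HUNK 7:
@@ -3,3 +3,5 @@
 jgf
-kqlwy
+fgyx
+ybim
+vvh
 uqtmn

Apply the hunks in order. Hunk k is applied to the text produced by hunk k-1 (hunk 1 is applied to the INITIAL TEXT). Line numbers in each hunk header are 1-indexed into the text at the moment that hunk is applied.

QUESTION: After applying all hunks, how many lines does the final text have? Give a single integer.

Hunk 1: at line 4 remove [uvxjp] add [uovl,ijkcm,ijkm] -> 10 lines: oaw abxuo nbmri byh rpaim uovl ijkcm ijkm pnnhk tvmsi
Hunk 2: at line 5 remove [uovl,ijkcm] add [xiv] -> 9 lines: oaw abxuo nbmri byh rpaim xiv ijkm pnnhk tvmsi
Hunk 3: at line 1 remove [abxuo,nbmri] add [laz,wwvox] -> 9 lines: oaw laz wwvox byh rpaim xiv ijkm pnnhk tvmsi
Hunk 4: at line 1 remove [wwvox,byh] add [jgf,kqlwy,uqtmn] -> 10 lines: oaw laz jgf kqlwy uqtmn rpaim xiv ijkm pnnhk tvmsi
Hunk 5: at line 5 remove [rpaim,xiv] add [uacsa,rphcj,vlq] -> 11 lines: oaw laz jgf kqlwy uqtmn uacsa rphcj vlq ijkm pnnhk tvmsi
Hunk 6: at line 7 remove [vlq,ijkm] add [hhw] -> 10 lines: oaw laz jgf kqlwy uqtmn uacsa rphcj hhw pnnhk tvmsi
Hunk 7: at line 3 remove [kqlwy] add [fgyx,ybim,vvh] -> 12 lines: oaw laz jgf fgyx ybim vvh uqtmn uacsa rphcj hhw pnnhk tvmsi
Final line count: 12

Answer: 12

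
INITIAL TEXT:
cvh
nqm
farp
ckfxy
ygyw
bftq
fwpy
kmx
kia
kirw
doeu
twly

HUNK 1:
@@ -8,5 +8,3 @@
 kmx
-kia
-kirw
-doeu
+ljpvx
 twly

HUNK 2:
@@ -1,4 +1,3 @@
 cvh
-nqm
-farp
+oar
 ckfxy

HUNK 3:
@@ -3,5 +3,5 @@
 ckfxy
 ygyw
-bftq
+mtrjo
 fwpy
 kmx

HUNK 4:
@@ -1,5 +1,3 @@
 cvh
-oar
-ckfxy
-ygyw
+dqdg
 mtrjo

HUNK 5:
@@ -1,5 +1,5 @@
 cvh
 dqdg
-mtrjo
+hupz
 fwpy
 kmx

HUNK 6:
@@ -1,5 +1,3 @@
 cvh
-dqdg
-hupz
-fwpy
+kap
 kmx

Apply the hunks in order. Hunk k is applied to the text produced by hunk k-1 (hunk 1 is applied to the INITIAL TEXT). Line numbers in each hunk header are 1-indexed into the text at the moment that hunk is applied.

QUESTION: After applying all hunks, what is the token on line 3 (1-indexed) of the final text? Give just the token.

Hunk 1: at line 8 remove [kia,kirw,doeu] add [ljpvx] -> 10 lines: cvh nqm farp ckfxy ygyw bftq fwpy kmx ljpvx twly
Hunk 2: at line 1 remove [nqm,farp] add [oar] -> 9 lines: cvh oar ckfxy ygyw bftq fwpy kmx ljpvx twly
Hunk 3: at line 3 remove [bftq] add [mtrjo] -> 9 lines: cvh oar ckfxy ygyw mtrjo fwpy kmx ljpvx twly
Hunk 4: at line 1 remove [oar,ckfxy,ygyw] add [dqdg] -> 7 lines: cvh dqdg mtrjo fwpy kmx ljpvx twly
Hunk 5: at line 1 remove [mtrjo] add [hupz] -> 7 lines: cvh dqdg hupz fwpy kmx ljpvx twly
Hunk 6: at line 1 remove [dqdg,hupz,fwpy] add [kap] -> 5 lines: cvh kap kmx ljpvx twly
Final line 3: kmx

Answer: kmx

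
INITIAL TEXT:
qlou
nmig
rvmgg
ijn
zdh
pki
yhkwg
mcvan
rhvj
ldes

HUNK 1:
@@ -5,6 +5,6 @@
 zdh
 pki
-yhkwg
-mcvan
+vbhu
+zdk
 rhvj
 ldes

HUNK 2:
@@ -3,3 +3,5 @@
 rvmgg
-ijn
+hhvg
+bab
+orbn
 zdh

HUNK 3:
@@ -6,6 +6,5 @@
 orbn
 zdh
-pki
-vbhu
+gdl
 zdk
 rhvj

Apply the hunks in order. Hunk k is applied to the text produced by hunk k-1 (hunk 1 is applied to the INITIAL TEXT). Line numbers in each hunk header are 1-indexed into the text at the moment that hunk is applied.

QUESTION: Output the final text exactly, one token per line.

Answer: qlou
nmig
rvmgg
hhvg
bab
orbn
zdh
gdl
zdk
rhvj
ldes

Derivation:
Hunk 1: at line 5 remove [yhkwg,mcvan] add [vbhu,zdk] -> 10 lines: qlou nmig rvmgg ijn zdh pki vbhu zdk rhvj ldes
Hunk 2: at line 3 remove [ijn] add [hhvg,bab,orbn] -> 12 lines: qlou nmig rvmgg hhvg bab orbn zdh pki vbhu zdk rhvj ldes
Hunk 3: at line 6 remove [pki,vbhu] add [gdl] -> 11 lines: qlou nmig rvmgg hhvg bab orbn zdh gdl zdk rhvj ldes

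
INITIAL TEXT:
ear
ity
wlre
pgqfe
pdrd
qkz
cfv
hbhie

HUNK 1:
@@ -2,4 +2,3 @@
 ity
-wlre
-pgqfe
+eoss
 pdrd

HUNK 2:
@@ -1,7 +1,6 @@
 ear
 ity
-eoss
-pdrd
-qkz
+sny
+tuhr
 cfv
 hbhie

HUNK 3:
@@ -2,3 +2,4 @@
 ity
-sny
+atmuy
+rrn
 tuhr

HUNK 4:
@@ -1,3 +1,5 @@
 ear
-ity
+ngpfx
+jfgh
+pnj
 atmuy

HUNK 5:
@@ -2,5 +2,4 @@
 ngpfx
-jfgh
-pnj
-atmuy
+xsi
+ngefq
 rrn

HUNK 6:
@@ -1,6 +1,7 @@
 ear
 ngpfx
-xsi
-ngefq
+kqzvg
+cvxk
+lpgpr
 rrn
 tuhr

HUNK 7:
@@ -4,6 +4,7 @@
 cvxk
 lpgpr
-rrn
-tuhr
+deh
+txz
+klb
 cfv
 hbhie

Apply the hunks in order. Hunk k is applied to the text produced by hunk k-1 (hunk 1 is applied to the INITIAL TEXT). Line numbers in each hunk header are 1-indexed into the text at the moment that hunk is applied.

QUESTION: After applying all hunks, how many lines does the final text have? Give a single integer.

Hunk 1: at line 2 remove [wlre,pgqfe] add [eoss] -> 7 lines: ear ity eoss pdrd qkz cfv hbhie
Hunk 2: at line 1 remove [eoss,pdrd,qkz] add [sny,tuhr] -> 6 lines: ear ity sny tuhr cfv hbhie
Hunk 3: at line 2 remove [sny] add [atmuy,rrn] -> 7 lines: ear ity atmuy rrn tuhr cfv hbhie
Hunk 4: at line 1 remove [ity] add [ngpfx,jfgh,pnj] -> 9 lines: ear ngpfx jfgh pnj atmuy rrn tuhr cfv hbhie
Hunk 5: at line 2 remove [jfgh,pnj,atmuy] add [xsi,ngefq] -> 8 lines: ear ngpfx xsi ngefq rrn tuhr cfv hbhie
Hunk 6: at line 1 remove [xsi,ngefq] add [kqzvg,cvxk,lpgpr] -> 9 lines: ear ngpfx kqzvg cvxk lpgpr rrn tuhr cfv hbhie
Hunk 7: at line 4 remove [rrn,tuhr] add [deh,txz,klb] -> 10 lines: ear ngpfx kqzvg cvxk lpgpr deh txz klb cfv hbhie
Final line count: 10

Answer: 10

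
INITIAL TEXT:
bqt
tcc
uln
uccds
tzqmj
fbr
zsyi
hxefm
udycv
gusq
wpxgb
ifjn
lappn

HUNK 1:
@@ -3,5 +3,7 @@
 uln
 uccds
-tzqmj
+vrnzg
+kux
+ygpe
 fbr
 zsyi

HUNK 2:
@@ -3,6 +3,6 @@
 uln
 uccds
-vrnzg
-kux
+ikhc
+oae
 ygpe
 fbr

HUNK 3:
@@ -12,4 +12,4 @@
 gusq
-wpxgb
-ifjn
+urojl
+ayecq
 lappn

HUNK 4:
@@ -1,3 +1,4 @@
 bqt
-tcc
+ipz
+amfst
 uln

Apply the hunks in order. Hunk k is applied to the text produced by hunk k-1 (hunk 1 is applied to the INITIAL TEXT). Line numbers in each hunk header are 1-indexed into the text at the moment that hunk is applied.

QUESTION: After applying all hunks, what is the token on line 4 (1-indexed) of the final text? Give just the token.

Hunk 1: at line 3 remove [tzqmj] add [vrnzg,kux,ygpe] -> 15 lines: bqt tcc uln uccds vrnzg kux ygpe fbr zsyi hxefm udycv gusq wpxgb ifjn lappn
Hunk 2: at line 3 remove [vrnzg,kux] add [ikhc,oae] -> 15 lines: bqt tcc uln uccds ikhc oae ygpe fbr zsyi hxefm udycv gusq wpxgb ifjn lappn
Hunk 3: at line 12 remove [wpxgb,ifjn] add [urojl,ayecq] -> 15 lines: bqt tcc uln uccds ikhc oae ygpe fbr zsyi hxefm udycv gusq urojl ayecq lappn
Hunk 4: at line 1 remove [tcc] add [ipz,amfst] -> 16 lines: bqt ipz amfst uln uccds ikhc oae ygpe fbr zsyi hxefm udycv gusq urojl ayecq lappn
Final line 4: uln

Answer: uln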